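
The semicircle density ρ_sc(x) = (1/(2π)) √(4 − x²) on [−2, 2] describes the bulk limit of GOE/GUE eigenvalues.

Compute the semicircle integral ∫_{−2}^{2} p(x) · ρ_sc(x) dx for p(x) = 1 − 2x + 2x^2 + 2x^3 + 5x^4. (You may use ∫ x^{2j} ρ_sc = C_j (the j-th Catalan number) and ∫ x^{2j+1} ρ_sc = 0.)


Write p(x) = Σ a_i x^i, split into monomials and integrate each against ρ_sc separately.
Using ∫ x^{2j} ρ_sc = C_j = (1/(j+1)) C(2j, j) (Catalan numbers) and ∫ x^{2j+1} ρ_sc = 0 (odd monomials vanish by symmetry):
  i = 0 (even): a_0 · C_{0} = 1 · 1 = 1
  i = 1 (odd): ∫ x^1 ρ_sc = 0 (vanishes)
  i = 2 (even): a_2 · C_{1} = 2 · 1 = 2
  i = 3 (odd): ∫ x^3 ρ_sc = 0 (vanishes)
  i = 4 (even): a_4 · C_{2} = 5 · 2 = 10

Summing the contributions: ∫_{−2}^{2} p(x) ρ_sc(x) dx = 1 + 2 + 10 = 13.


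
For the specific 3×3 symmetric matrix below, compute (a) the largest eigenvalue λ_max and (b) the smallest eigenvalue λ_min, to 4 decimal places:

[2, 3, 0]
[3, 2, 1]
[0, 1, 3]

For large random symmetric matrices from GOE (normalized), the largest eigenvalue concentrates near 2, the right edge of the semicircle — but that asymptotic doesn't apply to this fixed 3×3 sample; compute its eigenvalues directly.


Since M is real symmetric, all three eigenvalues are real; they are the roots of det(λI − M) = λ³ − (tr M) λ² + s λ − det M, where s is the sum of the principal 2×2 minors.
tr M = 2 + 2 + 3 = 7.
s = (2·2 − 3²) + (2·3 − 0²) + (2·3 − 1²) = -5 + 6 + 5 = 6.
det M (expand along row 1) = 2·5 − 3·9 + 0·3 = -17.
Characteristic polynomial: λ³ − 7λ² + 6λ + 17 = 0.
Substitute λ = y + (tr M)/3 = y + 2.333333 to remove the quadratic term: y³ + p·y + q = 0 with p = s − (tr M)²/3 = -10.333333 and q = −2(tr M)³/27 + (tr M)·s/3 − det M = 5.592593.
Three real roots ⇒ use the trigonometric (Viète) form: r = 2√(−p/3) = 3.711843, φ = arccos(3q/(p·r)) = arccos(-0.437426) = 2.023530 rad.
y_k = r·cos(φ/3 − 2πk/3) for k = 0, 1, 2 gives y = 2.898997, 0.558036, -3.457033.
λ_k = y_k + 2.333333 gives λ = 5.2323, 2.8914, -1.1237 (check: the sum is 7.0000 = tr M).

Hence λ_max = 5.2323 and λ_min = -1.1237.


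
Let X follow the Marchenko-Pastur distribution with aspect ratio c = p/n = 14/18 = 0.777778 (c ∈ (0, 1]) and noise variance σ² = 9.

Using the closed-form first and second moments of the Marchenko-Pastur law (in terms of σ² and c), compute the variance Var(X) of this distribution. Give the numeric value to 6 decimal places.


Recall the MP moments m_1 = E[X] = σ² and m_2 = E[X²] = σ⁴ (1 + c).
m_1 = E[X] = σ² = 9, so m_1² = 81.
m_2 = E[X²] = σ⁴ (1 + c) = 81 · (1 + 0.777778) = 81 · 1.777778 = 144.000000.
(Note m_2 − m_1² simplifies to c · σ⁴ = 0.777778 · 81.)

Var(X) = m_2 − m_1² = 144.000000 − 81 = 63.000000.


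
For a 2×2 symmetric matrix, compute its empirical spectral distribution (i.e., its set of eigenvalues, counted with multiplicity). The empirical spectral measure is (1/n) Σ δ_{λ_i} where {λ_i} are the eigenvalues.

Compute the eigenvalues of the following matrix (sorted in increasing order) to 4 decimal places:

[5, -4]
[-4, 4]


Since M is real symmetric, both eigenvalues are real; they are the roots of det(λI − M) = λ² − (tr M) λ + det M.
tr M = 5 + 4 = 9.
det M = 5·4 − (-4)² = 20 − 16 = 4.
Characteristic polynomial: λ² − 9λ + 4 = 0.
Discriminant Δ = (tr M)² − 4·det M = 81 − 16 = 65; √Δ = 8.062258.
λ = (tr M ± √Δ)/2 = (9 ± 8.062258)/2, giving (tr M − √Δ)/2 = 0.4689 and (tr M + √Δ)/2 = 8.5311.

Eigenvalues sorted in increasing order: [0.4689, 8.5311].


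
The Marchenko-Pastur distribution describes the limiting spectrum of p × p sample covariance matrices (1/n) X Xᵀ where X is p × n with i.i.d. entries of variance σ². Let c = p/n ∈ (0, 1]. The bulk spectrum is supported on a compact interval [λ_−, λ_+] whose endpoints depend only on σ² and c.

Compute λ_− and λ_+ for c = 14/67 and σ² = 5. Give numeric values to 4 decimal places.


c = 14/67 = 0.208955; √c = 0.457116.
λ_− = σ² (1 − √c)² = 5 · (1 − 0.457116)² = 5 · (0.542884)² = 1.473614.
λ_+ = σ² (1 + √c)² = 5 · (1 + 0.457116)² = 5 · (1.457116)² = 10.615938.

Rounded to 4 decimal places: λ_− ≈ 1.4736, λ_+ ≈ 10.6159.


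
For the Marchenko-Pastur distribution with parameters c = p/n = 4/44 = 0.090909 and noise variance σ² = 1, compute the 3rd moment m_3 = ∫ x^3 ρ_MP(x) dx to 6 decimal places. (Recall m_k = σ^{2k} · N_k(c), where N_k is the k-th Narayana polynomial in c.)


E[X³] = σ⁶ (1 + 3c + c²) (third MP moment). With σ² = 1 (so σ⁶ = 1) and c = 4/44 = 0.090909: E[X³] = 1 · (1 + 3·0.090909 + (0.090909)²) = 1 · 1.280992.

So E[X^3] = 1.280992.


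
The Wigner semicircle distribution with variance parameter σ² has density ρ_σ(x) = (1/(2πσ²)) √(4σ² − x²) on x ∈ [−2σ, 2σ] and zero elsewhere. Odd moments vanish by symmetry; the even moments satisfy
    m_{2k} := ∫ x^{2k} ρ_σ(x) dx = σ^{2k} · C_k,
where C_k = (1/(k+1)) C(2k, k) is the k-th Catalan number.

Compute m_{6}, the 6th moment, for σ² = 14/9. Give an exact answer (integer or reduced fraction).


By the scaled semicircle moment identity, m_{2k} = σ^{2k} · C_k with k = 3.
C_3 = (1/(k+1)) · C(2k, k) = (1/4) · C(6, 3) = (1/4) · 20 = 5.
σ^{2k} = (σ²)^k = (14/9)^3 = 2744/729.

Therefore m_{6} = σ^{6} · C_3 = (2744/729) · 5 = 13720/729.


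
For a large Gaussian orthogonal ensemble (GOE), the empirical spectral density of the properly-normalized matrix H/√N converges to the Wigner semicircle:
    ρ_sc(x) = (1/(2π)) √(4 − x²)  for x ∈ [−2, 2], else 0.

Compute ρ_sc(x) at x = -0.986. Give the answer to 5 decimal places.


ρ_sc(x) = (1/(2π)) √(4 − x²). With x = -0.986:
  4 − x² = 4 − (-0.986)² = 4 − 0.972196 = 3.027804.
  √(4 − x²) = 1.740059.
  1/(2π) = 0.159155.
  ρ_sc(-0.986) = 0.159155 · 1.740059 = 0.276939.

Rounded to 5 decimal places: ρ_sc(-0.986) ≈ 0.27694.


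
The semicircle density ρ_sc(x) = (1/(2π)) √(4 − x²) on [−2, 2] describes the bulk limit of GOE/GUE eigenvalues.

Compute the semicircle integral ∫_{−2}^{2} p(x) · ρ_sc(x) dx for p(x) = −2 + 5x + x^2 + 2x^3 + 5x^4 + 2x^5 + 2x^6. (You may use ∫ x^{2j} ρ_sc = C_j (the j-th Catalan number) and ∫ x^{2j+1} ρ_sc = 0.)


Write p(x) = Σ a_i x^i, split into monomials and integrate each against ρ_sc separately.
Using ∫ x^{2j} ρ_sc = C_j = (1/(j+1)) C(2j, j) (Catalan numbers) and ∫ x^{2j+1} ρ_sc = 0 (odd monomials vanish by symmetry):
  i = 0 (even): a_0 · C_{0} = -2 · 1 = -2
  i = 1 (odd): ∫ x^1 ρ_sc = 0 (vanishes)
  i = 2 (even): a_2 · C_{1} = 1 · 1 = 1
  i = 3 (odd): ∫ x^3 ρ_sc = 0 (vanishes)
  i = 4 (even): a_4 · C_{2} = 5 · 2 = 10
  i = 5 (odd): ∫ x^5 ρ_sc = 0 (vanishes)
  i = 6 (even): a_6 · C_{3} = 2 · 5 = 10

Summing the contributions: ∫_{−2}^{2} p(x) ρ_sc(x) dx = (-2) + 1 + 10 + 10 = 19.


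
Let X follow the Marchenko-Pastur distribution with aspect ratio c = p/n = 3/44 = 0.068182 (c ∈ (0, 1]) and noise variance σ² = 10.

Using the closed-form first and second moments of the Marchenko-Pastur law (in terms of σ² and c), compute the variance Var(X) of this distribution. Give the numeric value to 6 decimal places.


Recall the MP moments m_1 = E[X] = σ² and m_2 = E[X²] = σ⁴ (1 + c).
m_1 = E[X] = σ² = 10, so m_1² = 100.
m_2 = E[X²] = σ⁴ (1 + c) = 100 · (1 + 0.068182) = 100 · 1.068182 = 106.818182.
(Note m_2 − m_1² simplifies to c · σ⁴ = 0.068182 · 100.)

Var(X) = m_2 − m_1² = 106.818182 − 100 = 6.818182.


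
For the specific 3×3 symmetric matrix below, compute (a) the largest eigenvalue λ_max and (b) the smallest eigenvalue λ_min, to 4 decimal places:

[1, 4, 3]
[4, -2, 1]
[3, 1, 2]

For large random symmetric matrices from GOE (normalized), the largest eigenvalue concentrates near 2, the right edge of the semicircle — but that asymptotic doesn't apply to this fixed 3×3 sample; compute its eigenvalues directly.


Since M is real symmetric, all three eigenvalues are real; they are the roots of det(λI − M) = λ³ − (tr M) λ² + s λ − det M, where s is the sum of the principal 2×2 minors.
tr M = 1 + (-2) + 2 = 1.
s = (1·(-2) − 4²) + (1·2 − 3²) + ((-2)·2 − 1²) = -18 + (-7) + (-5) = -30.
det M (expand along row 1) = 1·(-5) − 4·5 + 3·10 = 5.
Characteristic polynomial: λ³ − λ² − 30λ − 5 = 0.
Substitute λ = y + (tr M)/3 = y + 0.333333 to remove the quadratic term: y³ + p·y + q = 0 with p = s − (tr M)²/3 = -30.333333 and q = −2(tr M)³/27 + (tr M)·s/3 − det M = -15.074074.
Three real roots ⇒ use the trigonometric (Viète) form: r = 2√(−p/3) = 6.359595, φ = arccos(3q/(p·r)) = arccos(0.234424) = 1.334170 rad.
y_k = r·cos(φ/3 − 2πk/3) for k = 0, 1, 2 gives y = 5.740995, -0.501096, -5.239899.
λ_k = y_k + 0.333333 gives λ = 6.0743, -0.1678, -4.9066 (check: the sum is 1.0000 = tr M).

Hence λ_max = 6.0743 and λ_min = -4.9066.


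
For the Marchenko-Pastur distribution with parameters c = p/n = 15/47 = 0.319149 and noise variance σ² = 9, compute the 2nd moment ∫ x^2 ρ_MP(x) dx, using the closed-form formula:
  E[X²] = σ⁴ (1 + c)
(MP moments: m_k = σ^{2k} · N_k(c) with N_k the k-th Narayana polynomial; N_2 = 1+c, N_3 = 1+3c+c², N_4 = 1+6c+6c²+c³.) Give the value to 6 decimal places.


E[X²] = σ⁴ (1 + c) (second MP moment). With σ² = 9 (so σ⁴ = 81) and c = 15/47 = 0.319149: E[X²] = 81 · (1 + 0.319149) = 81 · 1.319149.

So E[X^2] = 106.851064.


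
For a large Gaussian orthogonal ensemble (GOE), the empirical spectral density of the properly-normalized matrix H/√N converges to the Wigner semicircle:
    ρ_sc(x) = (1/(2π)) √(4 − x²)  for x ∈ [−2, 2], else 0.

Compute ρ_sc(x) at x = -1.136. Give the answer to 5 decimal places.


ρ_sc(x) = (1/(2π)) √(4 − x²). With x = -1.136:
  4 − x² = 4 − (-1.136)² = 4 − 1.290496 = 2.709504.
  √(4 − x²) = 1.646057.
  1/(2π) = 0.159155.
  ρ_sc(-1.136) = 0.159155 · 1.646057 = 0.261978.

Rounded to 5 decimal places: ρ_sc(-1.136) ≈ 0.26198.


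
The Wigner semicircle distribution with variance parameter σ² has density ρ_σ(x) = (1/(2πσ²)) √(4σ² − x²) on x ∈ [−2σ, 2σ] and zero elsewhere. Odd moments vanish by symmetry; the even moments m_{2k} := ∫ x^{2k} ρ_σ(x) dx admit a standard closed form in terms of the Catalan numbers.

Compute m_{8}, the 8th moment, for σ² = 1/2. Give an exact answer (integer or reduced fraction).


By the scaled semicircle moment identity, m_{2k} = σ^{2k} · C_k with k = 4.
C_4 = (1/(k+1)) · C(2k, k) = (1/5) · C(8, 4) = (1/5) · 70 = 14.
σ^{2k} = (σ²)^k = (1/2)^4 = 1/16.

Therefore m_{8} = σ^{8} · C_4 = (1/16) · 14 = 7/8.


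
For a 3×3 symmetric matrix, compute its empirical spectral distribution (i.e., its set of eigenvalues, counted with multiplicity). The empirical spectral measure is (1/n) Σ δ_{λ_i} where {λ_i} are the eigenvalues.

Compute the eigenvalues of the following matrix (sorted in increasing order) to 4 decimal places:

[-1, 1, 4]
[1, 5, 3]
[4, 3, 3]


Since M is real symmetric, all three eigenvalues are real; they are the roots of det(λI − M) = λ³ − (tr M) λ² + s λ − det M, where s is the sum of the principal 2×2 minors.
tr M = -1 + 5 + 3 = 7.
s = ((-1)·5 − 1²) + ((-1)·3 − 4²) + (5·3 − 3²) = -6 + (-19) + 6 = -19.
det M (expand along row 1) = (-1)·6 − 1·(-9) + 4·(-17) = -65.
Characteristic polynomial: λ³ − 7λ² − 19λ + 65 = 0.
Substitute λ = y + (tr M)/3 = y + 2.333333 to remove the quadratic term: y³ + p·y + q = 0 with p = s − (tr M)²/3 = -35.333333 and q = −2(tr M)³/27 + (tr M)·s/3 − det M = -4.740741.
Three real roots ⇒ use the trigonometric (Viète) form: r = 2√(−p/3) = 6.863753, φ = arccos(3q/(p·r)) = arccos(0.058644) = 1.512119 rad.
y_k = r·cos(φ/3 − 2πk/3) for k = 0, 1, 2 gives y = 6.010168, -0.134240, -5.875928.
λ_k = y_k + 2.333333 gives λ = 8.3435, 2.1991, -3.5426 (check: the sum is 7.0000 = tr M).

Eigenvalues sorted in increasing order: [-3.5426, 2.1991, 8.3435].


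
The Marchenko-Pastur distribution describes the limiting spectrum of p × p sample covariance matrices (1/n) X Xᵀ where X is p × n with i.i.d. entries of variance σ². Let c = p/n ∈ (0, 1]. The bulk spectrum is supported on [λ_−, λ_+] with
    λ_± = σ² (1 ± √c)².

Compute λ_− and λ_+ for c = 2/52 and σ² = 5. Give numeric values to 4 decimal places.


c = 2/52 = 0.038462; √c = 0.196116.
λ_− = σ² (1 − √c)² = 5 · (1 − 0.196116)² = 5 · (0.803884)² = 3.231146.
λ_+ = σ² (1 + √c)² = 5 · (1 + 0.196116)² = 5 · (1.196116)² = 7.153469.

Rounded to 4 decimal places: λ_− ≈ 3.2311, λ_+ ≈ 7.1535.


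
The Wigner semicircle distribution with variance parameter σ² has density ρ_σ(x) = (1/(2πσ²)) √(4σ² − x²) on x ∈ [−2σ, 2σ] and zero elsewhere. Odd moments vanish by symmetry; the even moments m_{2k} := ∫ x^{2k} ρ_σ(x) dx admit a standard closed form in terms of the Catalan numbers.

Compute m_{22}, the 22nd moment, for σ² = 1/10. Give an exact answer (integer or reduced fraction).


By the scaled semicircle moment identity, m_{2k} = σ^{2k} · C_k with k = 11.
C_11 = (1/(k+1)) · C(2k, k) = (1/12) · C(22, 11) = (1/12) · 705432 = 58786.
σ^{2k} = (σ²)^k = (1/10)^11 = 1/100000000000.

Therefore m_{22} = σ^{22} · C_11 = (1/100000000000) · 58786 = 29393/50000000000.


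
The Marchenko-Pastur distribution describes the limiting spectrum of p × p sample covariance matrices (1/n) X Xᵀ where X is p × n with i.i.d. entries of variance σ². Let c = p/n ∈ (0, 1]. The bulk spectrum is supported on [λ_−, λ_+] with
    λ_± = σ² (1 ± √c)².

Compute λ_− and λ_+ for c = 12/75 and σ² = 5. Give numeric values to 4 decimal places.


c = 12/75 = 0.160000; √c = 0.400000.
λ_− = σ² (1 − √c)² = 5 · (1 − 0.400000)² = 5 · (0.600000)² = 1.800000.
λ_+ = σ² (1 + √c)² = 5 · (1 + 0.400000)² = 5 · (1.400000)² = 9.800000.

Rounded to 4 decimal places: λ_− ≈ 1.8000, λ_+ ≈ 9.8000.


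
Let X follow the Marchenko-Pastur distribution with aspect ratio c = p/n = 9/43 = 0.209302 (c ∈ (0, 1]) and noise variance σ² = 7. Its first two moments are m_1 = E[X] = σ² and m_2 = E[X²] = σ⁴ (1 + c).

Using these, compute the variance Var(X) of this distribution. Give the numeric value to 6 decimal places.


m_1 = E[X] = σ² = 7, so m_1² = 49.
m_2 = E[X²] = σ⁴ (1 + c) = 49 · (1 + 0.209302) = 49 · 1.209302 = 59.255814.
(Note m_2 − m_1² simplifies to c · σ⁴ = 0.209302 · 49.)

Var(X) = m_2 − m_1² = 59.255814 − 49 = 10.255814.


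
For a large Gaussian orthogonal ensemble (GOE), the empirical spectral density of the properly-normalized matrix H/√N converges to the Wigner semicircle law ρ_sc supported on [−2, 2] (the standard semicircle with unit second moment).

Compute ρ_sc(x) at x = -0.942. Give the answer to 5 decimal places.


ρ_sc(x) = (1/(2π)) √(4 − x²). With x = -0.942:
  4 − x² = 4 − (-0.942)² = 4 − 0.887364 = 3.112636.
  √(4 − x²) = 1.764266.
  1/(2π) = 0.159155.
  ρ_sc(-0.942) = 0.159155 · 1.764266 = 0.280792.

Rounded to 5 decimal places: ρ_sc(-0.942) ≈ 0.28079.


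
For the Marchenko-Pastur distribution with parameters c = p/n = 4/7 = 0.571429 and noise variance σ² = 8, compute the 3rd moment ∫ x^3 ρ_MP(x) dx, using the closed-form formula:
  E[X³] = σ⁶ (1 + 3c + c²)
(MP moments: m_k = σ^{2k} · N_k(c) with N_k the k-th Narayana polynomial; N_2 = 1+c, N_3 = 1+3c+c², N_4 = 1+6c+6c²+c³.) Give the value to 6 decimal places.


E[X³] = σ⁶ (1 + 3c + c²) (third MP moment). With σ² = 8 (so σ⁶ = 512) and c = 4/7 = 0.571429: E[X³] = 512 · (1 + 3·0.571429 + (0.571429)²) = 512 · 3.040816.

So E[X^3] = 1556.897959.


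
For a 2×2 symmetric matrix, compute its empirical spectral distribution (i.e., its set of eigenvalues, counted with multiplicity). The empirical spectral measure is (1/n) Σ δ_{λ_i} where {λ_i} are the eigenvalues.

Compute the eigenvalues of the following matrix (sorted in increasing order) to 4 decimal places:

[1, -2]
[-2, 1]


Since M is real symmetric, both eigenvalues are real; they are the roots of det(λI − M) = λ² − (tr M) λ + det M.
tr M = 1 + 1 = 2.
det M = 1·1 − (-2)² = 1 − 4 = -3.
Characteristic polynomial: λ² − 2λ − 3 = 0.
Discriminant Δ = (tr M)² − 4·det M = 4 − (-12) = 16; √Δ = 4.000000.
λ = (tr M ± √Δ)/2 = (2 ± 4.000000)/2, giving (tr M − √Δ)/2 = -1.0000 and (tr M + √Δ)/2 = 3.0000.

Eigenvalues sorted in increasing order: [-1.0000, 3.0000].


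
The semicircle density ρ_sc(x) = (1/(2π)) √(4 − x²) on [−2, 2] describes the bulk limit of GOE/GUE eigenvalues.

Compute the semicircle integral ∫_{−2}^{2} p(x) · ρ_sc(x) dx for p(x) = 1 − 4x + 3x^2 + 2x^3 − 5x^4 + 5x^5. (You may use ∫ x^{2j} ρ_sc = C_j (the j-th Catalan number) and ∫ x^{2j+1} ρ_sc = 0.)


Write p(x) = Σ a_i x^i, split into monomials and integrate each against ρ_sc separately.
Using ∫ x^{2j} ρ_sc = C_j = (1/(j+1)) C(2j, j) (Catalan numbers) and ∫ x^{2j+1} ρ_sc = 0 (odd monomials vanish by symmetry):
  i = 0 (even): a_0 · C_{0} = 1 · 1 = 1
  i = 1 (odd): ∫ x^1 ρ_sc = 0 (vanishes)
  i = 2 (even): a_2 · C_{1} = 3 · 1 = 3
  i = 3 (odd): ∫ x^3 ρ_sc = 0 (vanishes)
  i = 4 (even): a_4 · C_{2} = -5 · 2 = -10
  i = 5 (odd): ∫ x^5 ρ_sc = 0 (vanishes)

Summing the contributions: ∫_{−2}^{2} p(x) ρ_sc(x) dx = 1 + 3 + (-10) = -6.


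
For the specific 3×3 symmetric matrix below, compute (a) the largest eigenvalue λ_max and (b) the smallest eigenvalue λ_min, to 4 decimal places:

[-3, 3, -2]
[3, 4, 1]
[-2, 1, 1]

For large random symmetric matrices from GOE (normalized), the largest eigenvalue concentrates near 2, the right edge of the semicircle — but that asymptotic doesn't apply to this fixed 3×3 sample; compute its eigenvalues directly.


Since M is real symmetric, all three eigenvalues are real; they are the roots of det(λI − M) = λ³ − (tr M) λ² + s λ − det M, where s is the sum of the principal 2×2 minors.
tr M = -3 + 4 + 1 = 2.
s = ((-3)·4 − 3²) + ((-3)·1 − (-2)²) + (4·1 − 1²) = -21 + (-7) + 3 = -25.
det M (expand along row 1) = (-3)·3 − 3·5 + (-2)·11 = -46.
Characteristic polynomial: λ³ − 2λ² − 25λ + 46 = 0.
Substitute λ = y + (tr M)/3 = y + 0.666667 to remove the quadratic term: y³ + p·y + q = 0 with p = s − (tr M)²/3 = -26.333333 and q = −2(tr M)³/27 + (tr M)·s/3 − det M = 28.740741.
Three real roots ⇒ use the trigonometric (Viète) form: r = 2√(−p/3) = 5.925463, φ = arccos(3q/(p·r)) = arccos(-0.552575) = 2.156247 rad.
y_k = r·cos(φ/3 − 2πk/3) for k = 0, 1, 2 gives y = 4.459682, 1.149029, -5.608711.
λ_k = y_k + 0.666667 gives λ = 5.1263, 1.8157, -4.9420 (check: the sum is 2.0000 = tr M).

Hence λ_max = 5.1263 and λ_min = -4.9420.


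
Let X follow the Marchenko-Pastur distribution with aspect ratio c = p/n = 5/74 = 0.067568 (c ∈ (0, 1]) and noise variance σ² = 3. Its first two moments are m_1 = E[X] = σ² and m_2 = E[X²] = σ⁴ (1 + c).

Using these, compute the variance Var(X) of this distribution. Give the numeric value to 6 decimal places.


m_1 = E[X] = σ² = 3, so m_1² = 9.
m_2 = E[X²] = σ⁴ (1 + c) = 9 · (1 + 0.067568) = 9 · 1.067568 = 9.608108.
(Note m_2 − m_1² simplifies to c · σ⁴ = 0.067568 · 9.)

Var(X) = m_2 − m_1² = 9.608108 − 9 = 0.608108.


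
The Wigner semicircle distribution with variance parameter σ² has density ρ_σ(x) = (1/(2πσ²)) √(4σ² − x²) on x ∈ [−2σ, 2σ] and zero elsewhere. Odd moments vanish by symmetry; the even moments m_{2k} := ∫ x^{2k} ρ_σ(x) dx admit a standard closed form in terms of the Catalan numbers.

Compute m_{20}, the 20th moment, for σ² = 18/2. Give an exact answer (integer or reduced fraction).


By the scaled semicircle moment identity, m_{2k} = σ^{2k} · C_k with k = 10.
C_10 = (1/(k+1)) · C(2k, k) = (1/11) · C(20, 10) = (1/11) · 184756 = 16796.
σ^{2k} = (σ²)^k = (18/2)^10 = 3486784401.

Therefore m_{20} = σ^{20} · C_10 = 3486784401 · 16796 = 58564030799196.


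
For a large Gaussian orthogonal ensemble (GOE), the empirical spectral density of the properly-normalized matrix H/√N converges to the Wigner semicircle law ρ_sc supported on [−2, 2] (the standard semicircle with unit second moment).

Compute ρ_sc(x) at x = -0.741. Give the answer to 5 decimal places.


ρ_sc(x) = (1/(2π)) √(4 − x²). With x = -0.741:
  4 − x² = 4 − (-0.741)² = 4 − 0.549081 = 3.450919.
  √(4 − x²) = 1.857665.
  1/(2π) = 0.159155.
  ρ_sc(-0.741) = 0.159155 · 1.857665 = 0.295657.

Rounded to 5 decimal places: ρ_sc(-0.741) ≈ 0.29566.


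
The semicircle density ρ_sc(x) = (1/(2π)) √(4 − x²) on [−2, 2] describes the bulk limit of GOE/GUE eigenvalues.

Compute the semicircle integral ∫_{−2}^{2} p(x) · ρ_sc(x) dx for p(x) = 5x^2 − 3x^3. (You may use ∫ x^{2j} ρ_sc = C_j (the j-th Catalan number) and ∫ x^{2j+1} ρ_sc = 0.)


Write p(x) = Σ a_i x^i, split into monomials and integrate each against ρ_sc separately.
Using ∫ x^{2j} ρ_sc = C_j = (1/(j+1)) C(2j, j) (Catalan numbers) and ∫ x^{2j+1} ρ_sc = 0 (odd monomials vanish by symmetry):
  i = 2 (even): a_2 · C_{1} = 5 · 1 = 5
  i = 3 (odd): ∫ x^3 ρ_sc = 0 (vanishes)

Summing the contributions: ∫_{−2}^{2} p(x) ρ_sc(x) dx = 5.


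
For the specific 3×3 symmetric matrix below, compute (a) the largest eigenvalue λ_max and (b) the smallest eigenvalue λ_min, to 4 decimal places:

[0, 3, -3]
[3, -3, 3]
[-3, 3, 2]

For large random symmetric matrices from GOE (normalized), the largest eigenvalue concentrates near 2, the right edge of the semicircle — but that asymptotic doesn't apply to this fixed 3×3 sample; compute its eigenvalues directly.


Since M is real symmetric, all three eigenvalues are real; they are the roots of det(λI − M) = λ³ − (tr M) λ² + s λ − det M, where s is the sum of the principal 2×2 minors.
tr M = 0 + (-3) + 2 = -1.
s = (0·(-3) − 3²) + (0·2 − (-3)²) + ((-3)·2 − 3²) = -9 + (-9) + (-15) = -33.
det M (expand along row 1) = 0·(-15) − 3·15 + (-3)·0 = -45.
Characteristic polynomial: λ³ + λ² − 33λ + 45 = 0.
Substitute λ = y + (tr M)/3 = y − 0.333333 to remove the quadratic term: y³ + p·y + q = 0 with p = s − (tr M)²/3 = -33.333333 and q = −2(tr M)³/27 + (tr M)·s/3 − det M = 56.074074.
Three real roots ⇒ use the trigonometric (Viète) form: r = 2√(−p/3) = 6.666667, φ = arccos(3q/(p·r)) = arccos(-0.757000) = 2.429506 rad.
y_k = r·cos(φ/3 − 2πk/3) for k = 0, 1, 2 gives y = 4.597451, 1.882293, -6.479744.
λ_k = y_k − 0.333333 gives λ = 4.2641, 1.5490, -6.8131 (check: the sum is -1.0000 = tr M).

Hence λ_max = 4.2641 and λ_min = -6.8131.


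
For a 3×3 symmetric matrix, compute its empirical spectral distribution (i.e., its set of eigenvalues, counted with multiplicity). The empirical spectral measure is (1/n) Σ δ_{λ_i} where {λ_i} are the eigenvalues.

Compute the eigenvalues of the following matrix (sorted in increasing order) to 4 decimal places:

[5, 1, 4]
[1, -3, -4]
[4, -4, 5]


Since M is real symmetric, all three eigenvalues are real; they are the roots of det(λI − M) = λ³ − (tr M) λ² + s λ − det M, where s is the sum of the principal 2×2 minors.
tr M = 5 + (-3) + 5 = 7.
s = (5·(-3) − 1²) + (5·5 − 4²) + ((-3)·5 − (-4)²) = -16 + 9 + (-31) = -38.
det M (expand along row 1) = 5·(-31) − 1·21 + 4·8 = -144.
Characteristic polynomial: λ³ − 7λ² − 38λ + 144 = 0.
Substitute λ = y + (tr M)/3 = y + 2.333333 to remove the quadratic term: y³ + p·y + q = 0 with p = s − (tr M)²/3 = -54.333333 and q = −2(tr M)³/27 + (tr M)·s/3 − det M = 29.925926.
Three real roots ⇒ use the trigonometric (Viète) form: r = 2√(−p/3) = 8.511430, φ = arccos(3q/(p·r)) = arccos(-0.194133) = 1.766170 rad.
y_k = r·cos(φ/3 − 2πk/3) for k = 0, 1, 2 gives y = 7.078533, 0.553912, -7.632445.
λ_k = y_k + 2.333333 gives λ = 9.4119, 2.8872, -5.2991 (check: the sum is 7.0000 = tr M).

Eigenvalues sorted in increasing order: [-5.2991, 2.8872, 9.4119].


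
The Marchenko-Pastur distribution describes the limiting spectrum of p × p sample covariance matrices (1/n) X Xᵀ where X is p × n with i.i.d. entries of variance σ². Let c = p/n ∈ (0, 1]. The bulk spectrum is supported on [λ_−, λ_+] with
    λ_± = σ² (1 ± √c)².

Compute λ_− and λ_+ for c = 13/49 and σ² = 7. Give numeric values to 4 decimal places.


c = 13/49 = 0.265306; √c = 0.515079.
λ_− = σ² (1 − √c)² = 7 · (1 − 0.515079)² = 7 · (0.484921)² = 1.646040.
λ_+ = σ² (1 + √c)² = 7 · (1 + 0.515079)² = 7 · (1.515079)² = 16.068245.

Rounded to 4 decimal places: λ_− ≈ 1.6460, λ_+ ≈ 16.0682.


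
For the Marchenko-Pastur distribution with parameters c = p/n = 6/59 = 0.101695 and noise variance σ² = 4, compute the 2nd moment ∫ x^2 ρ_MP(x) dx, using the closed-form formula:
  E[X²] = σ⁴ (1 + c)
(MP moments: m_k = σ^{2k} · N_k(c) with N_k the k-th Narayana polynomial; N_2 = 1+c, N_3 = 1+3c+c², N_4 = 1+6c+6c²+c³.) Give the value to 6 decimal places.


E[X²] = σ⁴ (1 + c) (second MP moment). With σ² = 4 (so σ⁴ = 16) and c = 6/59 = 0.101695: E[X²] = 16 · (1 + 0.101695) = 16 · 1.101695.

So E[X^2] = 17.627119.


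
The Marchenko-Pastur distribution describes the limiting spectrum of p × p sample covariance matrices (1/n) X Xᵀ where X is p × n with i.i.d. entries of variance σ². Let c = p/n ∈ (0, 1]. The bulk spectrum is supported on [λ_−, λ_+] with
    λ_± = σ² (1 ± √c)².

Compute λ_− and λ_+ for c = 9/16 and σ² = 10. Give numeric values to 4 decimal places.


c = 9/16 = 0.562500; √c = 0.750000.
λ_− = σ² (1 − √c)² = 10 · (1 − 0.750000)² = 10 · (0.250000)² = 0.625000.
λ_+ = σ² (1 + √c)² = 10 · (1 + 0.750000)² = 10 · (1.750000)² = 30.625000.

Rounded to 4 decimal places: λ_− ≈ 0.6250, λ_+ ≈ 30.6250.


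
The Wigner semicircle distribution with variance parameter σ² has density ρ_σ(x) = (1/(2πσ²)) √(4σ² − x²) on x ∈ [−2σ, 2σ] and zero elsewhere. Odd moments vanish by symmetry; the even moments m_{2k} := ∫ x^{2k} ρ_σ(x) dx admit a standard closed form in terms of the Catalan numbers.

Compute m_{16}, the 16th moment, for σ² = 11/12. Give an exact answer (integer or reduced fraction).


By the scaled semicircle moment identity, m_{2k} = σ^{2k} · C_k with k = 8.
C_8 = (1/(k+1)) · C(2k, k) = (1/9) · C(16, 8) = (1/9) · 12870 = 1430.
σ^{2k} = (σ²)^k = (11/12)^8 = 214358881/429981696.

Therefore m_{16} = σ^{16} · C_8 = (214358881/429981696) · 1430 = 153266599915/214990848.


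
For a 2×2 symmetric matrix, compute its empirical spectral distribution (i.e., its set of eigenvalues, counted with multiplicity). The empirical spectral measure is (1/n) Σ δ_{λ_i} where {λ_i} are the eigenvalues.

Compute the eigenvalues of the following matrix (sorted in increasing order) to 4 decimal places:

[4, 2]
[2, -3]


Since M is real symmetric, both eigenvalues are real; they are the roots of det(λI − M) = λ² − (tr M) λ + det M.
tr M = 4 + (-3) = 1.
det M = 4·(-3) − 2² = -12 − 4 = -16.
Characteristic polynomial: λ² − λ − 16 = 0.
Discriminant Δ = (tr M)² − 4·det M = 1 − (-64) = 65; √Δ = 8.062258.
λ = (tr M ± √Δ)/2 = (1 ± 8.062258)/2, giving (tr M − √Δ)/2 = -3.5311 and (tr M + √Δ)/2 = 4.5311.

Eigenvalues sorted in increasing order: [-3.5311, 4.5311].


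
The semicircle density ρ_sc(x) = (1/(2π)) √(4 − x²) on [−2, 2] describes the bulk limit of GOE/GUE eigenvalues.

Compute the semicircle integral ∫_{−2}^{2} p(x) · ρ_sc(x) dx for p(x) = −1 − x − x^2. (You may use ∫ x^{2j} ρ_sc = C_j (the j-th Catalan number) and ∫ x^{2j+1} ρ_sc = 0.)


Write p(x) = Σ a_i x^i, split into monomials and integrate each against ρ_sc separately.
Using ∫ x^{2j} ρ_sc = C_j = (1/(j+1)) C(2j, j) (Catalan numbers) and ∫ x^{2j+1} ρ_sc = 0 (odd monomials vanish by symmetry):
  i = 0 (even): a_0 · C_{0} = -1 · 1 = -1
  i = 1 (odd): ∫ x^1 ρ_sc = 0 (vanishes)
  i = 2 (even): a_2 · C_{1} = -1 · 1 = -1

Summing the contributions: ∫_{−2}^{2} p(x) ρ_sc(x) dx = (-1) + (-1) = -2.


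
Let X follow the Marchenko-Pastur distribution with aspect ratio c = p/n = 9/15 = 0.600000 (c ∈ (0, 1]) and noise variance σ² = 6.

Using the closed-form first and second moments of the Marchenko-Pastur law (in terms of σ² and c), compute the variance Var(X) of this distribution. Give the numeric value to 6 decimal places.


Recall the MP moments m_1 = E[X] = σ² and m_2 = E[X²] = σ⁴ (1 + c).
m_1 = E[X] = σ² = 6, so m_1² = 36.
m_2 = E[X²] = σ⁴ (1 + c) = 36 · (1 + 0.600000) = 36 · 1.600000 = 57.600000.
(Note m_2 − m_1² simplifies to c · σ⁴ = 0.600000 · 36.)

Var(X) = m_2 − m_1² = 57.600000 − 36 = 21.600000.


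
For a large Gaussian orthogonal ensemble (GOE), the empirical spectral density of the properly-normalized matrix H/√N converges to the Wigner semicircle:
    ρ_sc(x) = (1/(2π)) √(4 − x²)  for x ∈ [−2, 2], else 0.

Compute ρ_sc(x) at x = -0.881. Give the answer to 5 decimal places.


ρ_sc(x) = (1/(2π)) √(4 − x²). With x = -0.881:
  4 − x² = 4 − (-0.881)² = 4 − 0.776161 = 3.223839.
  √(4 − x²) = 1.795505.
  1/(2π) = 0.159155.
  ρ_sc(-0.881) = 0.159155 · 1.795505 = 0.285764.

Rounded to 5 decimal places: ρ_sc(-0.881) ≈ 0.28576.


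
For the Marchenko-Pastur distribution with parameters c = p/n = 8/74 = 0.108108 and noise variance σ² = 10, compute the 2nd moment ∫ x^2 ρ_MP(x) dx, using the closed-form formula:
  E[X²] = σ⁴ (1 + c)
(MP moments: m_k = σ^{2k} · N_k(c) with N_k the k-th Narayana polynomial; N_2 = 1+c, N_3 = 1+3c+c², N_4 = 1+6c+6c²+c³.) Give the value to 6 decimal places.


E[X²] = σ⁴ (1 + c) (second MP moment). With σ² = 10 (so σ⁴ = 100) and c = 8/74 = 0.108108: E[X²] = 100 · (1 + 0.108108) = 100 · 1.108108.

So E[X^2] = 110.810811.


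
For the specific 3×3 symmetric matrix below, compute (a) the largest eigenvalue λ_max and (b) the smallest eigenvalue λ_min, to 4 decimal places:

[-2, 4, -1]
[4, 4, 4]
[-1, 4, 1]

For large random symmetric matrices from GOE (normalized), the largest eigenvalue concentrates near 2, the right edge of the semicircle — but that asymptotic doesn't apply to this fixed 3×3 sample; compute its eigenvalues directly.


Since M is real symmetric, all three eigenvalues are real; they are the roots of det(λI − M) = λ³ − (tr M) λ² + s λ − det M, where s is the sum of the principal 2×2 minors.
tr M = -2 + 4 + 1 = 3.
s = ((-2)·4 − 4²) + ((-2)·1 − (-1)²) + (4·1 − 4²) = -24 + (-3) + (-12) = -39.
det M (expand along row 1) = (-2)·(-12) − 4·8 + (-1)·20 = -28.
Characteristic polynomial: λ³ − 3λ² − 39λ + 28 = 0.
Substitute λ = y + (tr M)/3 = y + 1.000000 to remove the quadratic term: y³ + p·y + q = 0 with p = s − (tr M)²/3 = -42.000000 and q = −2(tr M)³/27 + (tr M)·s/3 − det M = -13.000000.
Three real roots ⇒ use the trigonometric (Viète) form: r = 2√(−p/3) = 7.483315, φ = arccos(3q/(p·r)) = arccos(0.124086) = 1.446390 rad.
y_k = r·cos(φ/3 − 2πk/3) for k = 0, 1, 2 gives y = 6.630287, -0.310235, -6.320052.
λ_k = y_k + 1.000000 gives λ = 7.6303, 0.6898, -5.3201 (check: the sum is 3.0000 = tr M).

Hence λ_max = 7.6303 and λ_min = -5.3201.


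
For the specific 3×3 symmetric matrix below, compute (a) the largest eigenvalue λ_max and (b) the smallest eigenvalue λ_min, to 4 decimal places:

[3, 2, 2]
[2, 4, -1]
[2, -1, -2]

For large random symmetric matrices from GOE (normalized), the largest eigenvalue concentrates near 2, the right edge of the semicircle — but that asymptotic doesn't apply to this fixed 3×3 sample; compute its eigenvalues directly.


Since M is real symmetric, all three eigenvalues are real; they are the roots of det(λI − M) = λ³ − (tr M) λ² + s λ − det M, where s is the sum of the principal 2×2 minors.
tr M = 3 + 4 + (-2) = 5.
s = (3·4 − 2²) + (3·(-2) − 2²) + (4·(-2) − (-1)²) = 8 + (-10) + (-9) = -11.
det M (expand along row 1) = 3·(-9) − 2·(-2) + 2·(-10) = -43.
Characteristic polynomial: λ³ − 5λ² − 11λ + 43 = 0.
Substitute λ = y + (tr M)/3 = y + 1.666667 to remove the quadratic term: y³ + p·y + q = 0 with p = s − (tr M)²/3 = -19.333333 and q = −2(tr M)³/27 + (tr M)·s/3 − det M = 15.407407.
Three real roots ⇒ use the trigonometric (Viète) form: r = 2√(−p/3) = 5.077182, φ = arccos(3q/(p·r)) = arccos(-0.470892) = 2.061098 rad.
y_k = r·cos(φ/3 − 2πk/3) for k = 0, 1, 2 gives y = 3.925329, 0.826095, -4.751424.
λ_k = y_k + 1.666667 gives λ = 5.5920, 2.4928, -3.0848 (check: the sum is 5.0000 = tr M).

Hence λ_max = 5.5920 and λ_min = -3.0848.


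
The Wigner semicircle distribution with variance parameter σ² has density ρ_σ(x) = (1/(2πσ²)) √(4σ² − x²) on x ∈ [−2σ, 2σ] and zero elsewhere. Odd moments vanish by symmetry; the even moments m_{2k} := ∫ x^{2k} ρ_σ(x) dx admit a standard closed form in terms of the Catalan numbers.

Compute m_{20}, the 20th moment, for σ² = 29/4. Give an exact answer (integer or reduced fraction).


By the scaled semicircle moment identity, m_{2k} = σ^{2k} · C_k with k = 10.
C_10 = (1/(k+1)) · C(2k, k) = (1/11) · C(20, 10) = (1/11) · 184756 = 16796.
σ^{2k} = (σ²)^k = (29/4)^10 = 420707233300201/1048576.

Therefore m_{20} = σ^{20} · C_10 = (420707233300201/1048576) · 16796 = 1766549672627543999/262144.


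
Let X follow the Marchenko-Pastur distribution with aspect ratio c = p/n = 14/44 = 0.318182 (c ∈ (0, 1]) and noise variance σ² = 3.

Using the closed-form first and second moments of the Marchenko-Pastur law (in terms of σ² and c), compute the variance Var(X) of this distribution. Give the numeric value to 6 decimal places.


Recall the MP moments m_1 = E[X] = σ² and m_2 = E[X²] = σ⁴ (1 + c).
m_1 = E[X] = σ² = 3, so m_1² = 9.
m_2 = E[X²] = σ⁴ (1 + c) = 9 · (1 + 0.318182) = 9 · 1.318182 = 11.863636.
(Note m_2 − m_1² simplifies to c · σ⁴ = 0.318182 · 9.)

Var(X) = m_2 − m_1² = 11.863636 − 9 = 2.863636.


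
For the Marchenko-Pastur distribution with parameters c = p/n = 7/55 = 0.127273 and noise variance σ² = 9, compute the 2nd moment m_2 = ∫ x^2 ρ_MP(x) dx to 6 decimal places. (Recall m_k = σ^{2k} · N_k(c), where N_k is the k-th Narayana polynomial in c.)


E[X²] = σ⁴ (1 + c) (second MP moment). With σ² = 9 (so σ⁴ = 81) and c = 7/55 = 0.127273: E[X²] = 81 · (1 + 0.127273) = 81 · 1.127273.

So E[X^2] = 91.309091.


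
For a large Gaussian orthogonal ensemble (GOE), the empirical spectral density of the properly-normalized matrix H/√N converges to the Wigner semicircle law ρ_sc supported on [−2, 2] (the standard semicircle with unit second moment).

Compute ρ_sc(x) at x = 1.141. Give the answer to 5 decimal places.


ρ_sc(x) = (1/(2π)) √(4 − x²). With x = 1.141:
  4 − x² = 4 − (1.141)² = 4 − 1.301881 = 2.698119.
  √(4 − x²) = 1.642595.
  1/(2π) = 0.159155.
  ρ_sc(1.141) = 0.159155 · 1.642595 = 0.261427.

Rounded to 5 decimal places: ρ_sc(1.141) ≈ 0.26143.


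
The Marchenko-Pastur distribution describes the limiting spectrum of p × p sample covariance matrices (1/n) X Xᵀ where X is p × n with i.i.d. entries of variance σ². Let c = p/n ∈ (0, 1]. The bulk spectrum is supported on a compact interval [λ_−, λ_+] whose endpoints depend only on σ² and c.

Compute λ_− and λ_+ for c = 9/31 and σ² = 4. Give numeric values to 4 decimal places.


c = 9/31 = 0.290323; √c = 0.538816.
λ_− = σ² (1 − √c)² = 4 · (1 − 0.538816)² = 4 · (0.461184)² = 0.850763.
λ_+ = σ² (1 + √c)² = 4 · (1 + 0.538816)² = 4 · (1.538816)² = 9.471818.

Rounded to 4 decimal places: λ_− ≈ 0.8508, λ_+ ≈ 9.4718.


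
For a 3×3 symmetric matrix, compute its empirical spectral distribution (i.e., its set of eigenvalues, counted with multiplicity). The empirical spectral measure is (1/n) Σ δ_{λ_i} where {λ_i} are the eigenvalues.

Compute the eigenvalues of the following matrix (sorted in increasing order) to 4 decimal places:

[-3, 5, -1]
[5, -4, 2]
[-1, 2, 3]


Since M is real symmetric, all three eigenvalues are real; they are the roots of det(λI − M) = λ³ − (tr M) λ² + s λ − det M, where s is the sum of the principal 2×2 minors.
tr M = -3 + (-4) + 3 = -4.
s = ((-3)·(-4) − 5²) + ((-3)·3 − (-1)²) + ((-4)·3 − 2²) = -13 + (-10) + (-16) = -39.
det M (expand along row 1) = (-3)·(-16) − 5·17 + (-1)·6 = -43.
Characteristic polynomial: λ³ + 4λ² − 39λ + 43 = 0.
Substitute λ = y + (tr M)/3 = y − 1.333333 to remove the quadratic term: y³ + p·y + q = 0 with p = s − (tr M)²/3 = -44.333333 and q = −2(tr M)³/27 + (tr M)·s/3 − det M = 99.740741.
Three real roots ⇒ use the trigonometric (Viète) form: r = 2√(−p/3) = 7.688375, φ = arccos(3q/(p·r)) = arccos(-0.877867) = 2.642187 rad.
y_k = r·cos(φ/3 − 2πk/3) for k = 0, 1, 2 gives y = 4.894336, 2.687756, -7.582092.
λ_k = y_k − 1.333333 gives λ = 3.5610, 1.3544, -8.9154 (check: the sum is -4.0000 = tr M).

Eigenvalues sorted in increasing order: [-8.9154, 1.3544, 3.5610].


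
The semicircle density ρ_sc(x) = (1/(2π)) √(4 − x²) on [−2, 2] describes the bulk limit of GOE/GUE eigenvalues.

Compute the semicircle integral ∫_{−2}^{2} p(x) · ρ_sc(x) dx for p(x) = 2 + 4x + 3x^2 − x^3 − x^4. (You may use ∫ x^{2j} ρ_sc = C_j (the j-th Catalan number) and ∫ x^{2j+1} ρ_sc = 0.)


Write p(x) = Σ a_i x^i, split into monomials and integrate each against ρ_sc separately.
Using ∫ x^{2j} ρ_sc = C_j = (1/(j+1)) C(2j, j) (Catalan numbers) and ∫ x^{2j+1} ρ_sc = 0 (odd monomials vanish by symmetry):
  i = 0 (even): a_0 · C_{0} = 2 · 1 = 2
  i = 1 (odd): ∫ x^1 ρ_sc = 0 (vanishes)
  i = 2 (even): a_2 · C_{1} = 3 · 1 = 3
  i = 3 (odd): ∫ x^3 ρ_sc = 0 (vanishes)
  i = 4 (even): a_4 · C_{2} = -1 · 2 = -2

Summing the contributions: ∫_{−2}^{2} p(x) ρ_sc(x) dx = 2 + 3 + (-2) = 3.


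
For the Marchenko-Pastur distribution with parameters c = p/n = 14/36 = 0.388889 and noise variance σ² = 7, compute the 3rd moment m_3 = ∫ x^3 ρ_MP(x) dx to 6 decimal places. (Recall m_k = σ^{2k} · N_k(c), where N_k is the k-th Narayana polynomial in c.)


E[X³] = σ⁶ (1 + 3c + c²) (third MP moment). With σ² = 7 (so σ⁶ = 343) and c = 14/36 = 0.388889: E[X³] = 343 · (1 + 3·0.388889 + (0.388889)²) = 343 · 2.317901.

So E[X^3] = 795.040123.


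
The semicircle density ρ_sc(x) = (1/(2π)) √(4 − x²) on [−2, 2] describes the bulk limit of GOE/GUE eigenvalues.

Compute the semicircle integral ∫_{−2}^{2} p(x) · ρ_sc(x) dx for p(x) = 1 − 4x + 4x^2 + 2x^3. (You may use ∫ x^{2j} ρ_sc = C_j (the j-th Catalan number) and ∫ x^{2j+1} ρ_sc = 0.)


Write p(x) = Σ a_i x^i, split into monomials and integrate each against ρ_sc separately.
Using ∫ x^{2j} ρ_sc = C_j = (1/(j+1)) C(2j, j) (Catalan numbers) and ∫ x^{2j+1} ρ_sc = 0 (odd monomials vanish by symmetry):
  i = 0 (even): a_0 · C_{0} = 1 · 1 = 1
  i = 1 (odd): ∫ x^1 ρ_sc = 0 (vanishes)
  i = 2 (even): a_2 · C_{1} = 4 · 1 = 4
  i = 3 (odd): ∫ x^3 ρ_sc = 0 (vanishes)

Summing the contributions: ∫_{−2}^{2} p(x) ρ_sc(x) dx = 1 + 4 = 5.


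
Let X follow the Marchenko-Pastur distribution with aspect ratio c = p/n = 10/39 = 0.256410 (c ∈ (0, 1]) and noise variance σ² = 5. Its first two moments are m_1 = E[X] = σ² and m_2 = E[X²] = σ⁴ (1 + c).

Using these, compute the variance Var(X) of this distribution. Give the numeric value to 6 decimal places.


m_1 = E[X] = σ² = 5, so m_1² = 25.
m_2 = E[X²] = σ⁴ (1 + c) = 25 · (1 + 0.256410) = 25 · 1.256410 = 31.410256.
(Note m_2 − m_1² simplifies to c · σ⁴ = 0.256410 · 25.)

Var(X) = m_2 − m_1² = 31.410256 − 25 = 6.410256.
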